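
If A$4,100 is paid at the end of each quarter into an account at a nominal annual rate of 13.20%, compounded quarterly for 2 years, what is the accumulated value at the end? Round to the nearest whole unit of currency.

A$36,849

Periodic rate i = 0.132/4 = 0.033; n = 2 × 4 = 8 periods.
FV = PMT · [(1+i)^n − 1] / i = 4100 · 8.987567 = 36,849.0251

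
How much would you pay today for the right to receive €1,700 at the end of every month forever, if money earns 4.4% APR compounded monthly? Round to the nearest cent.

€463,636.36

Periodic rate i = 0.044/12 = 0.00366667.
PV = C/r = 1700/0.00366667 = 463,636.3636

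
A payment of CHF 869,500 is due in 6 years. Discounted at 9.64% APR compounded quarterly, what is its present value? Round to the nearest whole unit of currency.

With 4 periods per year: i = 0.0241, n = 24.
PV = FV·(1+i)^(−n) = 869,500 × 0.564655 = 490,967.5615

CHF 490,968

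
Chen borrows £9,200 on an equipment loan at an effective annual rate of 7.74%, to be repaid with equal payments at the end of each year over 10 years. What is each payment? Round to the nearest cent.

£1,355.04

Annuity-PV factor = 6.789489; PMT = 9200 / 6.789489 = 1,355.0356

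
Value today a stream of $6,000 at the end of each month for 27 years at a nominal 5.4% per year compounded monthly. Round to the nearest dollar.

i = 0.054/12 = 0.0045 per month; n = 27·12 = 324.
PV = 6000 × [1 − (1+0.0045)^(−324)] / 0.0045 = 6000 × 170.341433 = 1,022,048.5974

$1,022,049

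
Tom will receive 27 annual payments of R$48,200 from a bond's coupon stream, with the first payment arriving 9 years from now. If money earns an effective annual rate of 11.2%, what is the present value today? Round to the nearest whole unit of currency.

R$173,598

Value one period before first payment (t=8): 48200 × [1 − (1+0.112)^(−27)] / 0.112 = 48200 × 8.420467 = 405,866.5240
Discount back 8 years: 405,866.5240 × (1+0.112)^(−8) = 405,866.5240 × 0.427722 = 173,598.0866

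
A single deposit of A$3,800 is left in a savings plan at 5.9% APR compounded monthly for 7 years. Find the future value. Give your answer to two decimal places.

A$5,737.30

With 12 periods per year: i = 0.00491667, n = 84.
FV = 3,800 × (1 + 0.00491667)^84 = 5,737.3021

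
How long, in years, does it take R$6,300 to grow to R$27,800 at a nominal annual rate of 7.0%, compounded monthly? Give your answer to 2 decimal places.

Periodic rate i = 0.07/12 = 0.00583333.
(1+i)^n = 27800/6300 = 4.41270, so n = ln 4.41270 / ln 1.00583 = 255.2249 months
= 255.2249/12 years

21.27 years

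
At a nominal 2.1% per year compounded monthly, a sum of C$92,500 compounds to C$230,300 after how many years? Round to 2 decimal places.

43.47 years

Periodic rate i = 0.021/12 = 0.00175.
n = ln(230300/92500) / ln(1+0.00175) = ln(2.48973) / 0.001748 = 521.6983 months
= 521.6983/12 years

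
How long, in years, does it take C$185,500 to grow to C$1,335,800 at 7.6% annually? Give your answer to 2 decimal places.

26.95 years

n = ln(1.3358e+06/185500) / ln(1+0.076) = ln(7.20108) / 0.073250 = 26.9518 years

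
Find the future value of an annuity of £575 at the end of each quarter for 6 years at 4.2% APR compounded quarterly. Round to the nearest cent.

With 4 periods per year: i = 0.0105, n = 24.
FV = 575 × [(1+0.0105)^24 − 1] / 0.0105 = 575 × 27.133981 = 15,602.0392

£15,602.04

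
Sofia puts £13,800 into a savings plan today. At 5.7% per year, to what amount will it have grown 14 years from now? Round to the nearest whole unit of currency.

FV = PV·(1+i)^n = 13,800 × 2.172950 = 29,986.7161

£29,987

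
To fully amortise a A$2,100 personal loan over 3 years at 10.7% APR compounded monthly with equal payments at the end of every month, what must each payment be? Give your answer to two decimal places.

A$68.45

With 12 periods per year: i = 0.00891667, n = 36.
PMT = 2100 / ( [1 − (1+0.00891667)^(−36)] / 0.00891667 ) = 2100 / 30.677829 = 68.4533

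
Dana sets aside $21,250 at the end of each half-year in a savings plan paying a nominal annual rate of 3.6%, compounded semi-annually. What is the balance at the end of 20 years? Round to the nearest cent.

$1,229,336.27

With 2 periods per year: i = 0.018, n = 40.
Accumulation factor s(40|0.018) = 57.851119; FV = 21250 × 57.851119 = 1,229,336.2743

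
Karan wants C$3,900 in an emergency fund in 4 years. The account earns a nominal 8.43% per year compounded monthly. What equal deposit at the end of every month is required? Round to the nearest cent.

C$68.60

i = 0.0843/12 = 0.007025 per month; n = 4·12 = 48.
FV-annuity factor = 56.849616; PMT = 3900 / 56.849616 = 68.6020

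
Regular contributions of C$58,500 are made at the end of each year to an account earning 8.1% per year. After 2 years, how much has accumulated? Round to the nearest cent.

C$121,738.50

Accumulation factor s(2|0.081) = 2.081000; FV = 58500 × 2.081000 = 121,738.5000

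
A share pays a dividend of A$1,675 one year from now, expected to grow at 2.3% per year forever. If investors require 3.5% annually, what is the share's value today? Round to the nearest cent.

PV = PMT / (i − g) = 1675 / (0.035 − 0.023) = 1675 / 0.012000 = 139,583.3333

A$139,583.33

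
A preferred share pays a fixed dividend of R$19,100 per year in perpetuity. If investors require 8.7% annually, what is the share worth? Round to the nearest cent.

PV = PMT / i = 19100 / 0.087 = 219,540.2299

R$219,540.23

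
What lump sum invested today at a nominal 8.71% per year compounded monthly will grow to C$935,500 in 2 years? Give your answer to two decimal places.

C$786,435.18

Periodic rate i = 0.0871/12 = 0.00725833; n = 2 × 12 = 24 periods.
PV = 935,500 / (1 + 0.00725833)^24 = 935,500 / 1.189545 = 786,435.1805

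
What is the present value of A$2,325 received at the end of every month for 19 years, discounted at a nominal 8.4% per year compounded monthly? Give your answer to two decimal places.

A$264,440.21

i = 0.084/12 = 0.007 per month; n = 19·12 = 228.
PV = PMT · [1 − (1+i)^(−n)] / i = 2325 · 113.737726 = 264,440.2129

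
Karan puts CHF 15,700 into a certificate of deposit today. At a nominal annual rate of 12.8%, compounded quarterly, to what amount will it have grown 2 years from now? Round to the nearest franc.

i = 0.128/4 = 0.032 per quarter; n = 2·4 = 8.
FV = PV·(1+i)^n = 15,700 × 1.286582 = 20,199.3424

CHF 20,199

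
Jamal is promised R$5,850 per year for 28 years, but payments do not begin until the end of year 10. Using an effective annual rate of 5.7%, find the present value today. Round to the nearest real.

Value one period before first payment (t=9): 5850 × [1 − (1+0.057)^(−28)] / 0.057 = 5850 × 13.828289 = 80,895.4918
PV₀ = 80,895.4918 / (1+0.057)^9 = 80,895.4918 / 1.646929 = 49,118.9907

R$49,119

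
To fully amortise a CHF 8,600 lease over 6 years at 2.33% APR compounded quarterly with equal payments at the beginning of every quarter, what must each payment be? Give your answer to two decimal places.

Periodic rate i = 0.0233/4 = 0.005825; n = 6 × 4 = 24 periods.
PMT = 8600 / ( [1 − (1+0.005825)^(−24)] / 0.005825 × (1+i) ) = 8600 / 22.467476 = 382.7755

CHF 382.78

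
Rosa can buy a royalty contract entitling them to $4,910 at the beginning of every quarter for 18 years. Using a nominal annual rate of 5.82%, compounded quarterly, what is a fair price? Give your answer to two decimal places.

i = 0.0582/4 = 0.01455 per quarter; n = 18·4 = 72.
PV = PMT · [1 − (1+i)^(−n)] / i × (1+i) = 4910 · 45.083927 = 221,362.0827
Payments are at the start of each period, so multiply by (1+i).

$221,362.08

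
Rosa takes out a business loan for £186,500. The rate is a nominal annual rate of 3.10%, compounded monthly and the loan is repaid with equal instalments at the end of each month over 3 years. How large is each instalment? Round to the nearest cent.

£5,431.87

With 12 periods per year: i = 0.00258333, n = 36.
PMT = 186500 / ( [1 − (1+0.00258333)^(−36)] / 0.00258333 ) = 186500 / 34.334409 = 5,431.8686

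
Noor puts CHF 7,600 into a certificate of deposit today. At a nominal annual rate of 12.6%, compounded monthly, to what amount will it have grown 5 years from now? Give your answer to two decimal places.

CHF 14,223.05

With 12 periods per year: i = 0.0105, n = 60.
FV = PV·(1+i)^n = 7,600 × 1.871454 = 14,223.0476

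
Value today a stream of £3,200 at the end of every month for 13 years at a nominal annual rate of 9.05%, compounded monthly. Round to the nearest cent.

Periodic rate i = 0.0905/12 = 0.00754167; n = 13 × 12 = 156 periods.
PV = 3200 × [1 − (1+0.00754167)^(−156)] / 0.00754167 = 3200 × 91.528806 = 292,892.1794

£292,892.18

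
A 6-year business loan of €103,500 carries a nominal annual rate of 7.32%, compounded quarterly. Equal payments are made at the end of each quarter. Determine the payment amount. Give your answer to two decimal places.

i = 0.0732/4 = 0.0183 per quarter; n = 6·4 = 24.
PMT = 103500 / ( [1 − (1+0.0183)^(−24)] / 0.0183 ) = 103500 / 19.283278 = 5,367.3448

€5,367.34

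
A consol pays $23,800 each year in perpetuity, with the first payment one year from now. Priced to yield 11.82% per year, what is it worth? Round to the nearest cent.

PV = PMT / i = 23800 / 0.1182 = 201,353.6379

$201,353.64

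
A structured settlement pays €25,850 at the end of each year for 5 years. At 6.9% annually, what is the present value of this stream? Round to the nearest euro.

Annuity factor a(5|0.069) = 4.111199; PV = 25850 × 4.111199 = 106,274.5004

€106,275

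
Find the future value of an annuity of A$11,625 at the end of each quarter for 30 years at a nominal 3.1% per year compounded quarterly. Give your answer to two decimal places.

Periodic rate i = 0.031/4 = 0.00775; n = 30 × 4 = 120 periods.
FV = 11625 × [(1+0.00775)^120 − 1] / 0.00775 = 11625 × 196.830791 = 2,288,157.9424

A$2,288,157.94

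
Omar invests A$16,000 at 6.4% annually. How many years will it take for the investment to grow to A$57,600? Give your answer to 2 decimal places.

20.65 years

n = ln(57600/16000) / ln(1+0.064) = ln(3.60000) / 0.062035 = 20.6484 years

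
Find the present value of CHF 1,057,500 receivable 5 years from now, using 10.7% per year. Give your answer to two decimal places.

CHF 636,124.72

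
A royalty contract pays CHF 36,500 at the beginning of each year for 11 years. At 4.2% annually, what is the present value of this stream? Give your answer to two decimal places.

CHF 329,622.02

PV = PMT · [1 − (1+i)^(−n)] / i × (1+i) = 36500 · 9.030740 = 329,622.0177
(annuity-due: payments at period start, so ×(1+i).)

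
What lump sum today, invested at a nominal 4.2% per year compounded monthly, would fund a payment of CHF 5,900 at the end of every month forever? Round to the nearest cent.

Periodic rate i = 0.042/12 = 0.0035.
PV = PMT / i = 5900 / 0.0035 = 1,685,714.2857

CHF 1,685,714.29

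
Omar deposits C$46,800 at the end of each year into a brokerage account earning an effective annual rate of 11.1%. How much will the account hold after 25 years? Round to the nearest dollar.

FV = PMT · [(1+i)^n − 1] / i = 46800 · 116.169131 = 5,436,715.3381

C$5,436,715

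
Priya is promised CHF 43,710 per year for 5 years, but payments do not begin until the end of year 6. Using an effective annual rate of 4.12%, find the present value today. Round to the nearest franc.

CHF 158,484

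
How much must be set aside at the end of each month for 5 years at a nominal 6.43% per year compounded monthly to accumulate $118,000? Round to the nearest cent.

$1,672.66

Periodic rate i = 0.0643/12 = 0.00535833; n = 5 × 12 = 60 periods.
FV-annuity factor = 70.546520; PMT = 118000 / 70.546520 = 1,672.6552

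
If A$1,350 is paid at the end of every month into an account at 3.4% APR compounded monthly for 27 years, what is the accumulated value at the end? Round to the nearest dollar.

A$715,196

Periodic rate i = 0.034/12 = 0.00283333; n = 27 × 12 = 324 periods.
FV = PMT · [(1+i)^n − 1] / i = 1350 · 529.774680 = 715,195.8180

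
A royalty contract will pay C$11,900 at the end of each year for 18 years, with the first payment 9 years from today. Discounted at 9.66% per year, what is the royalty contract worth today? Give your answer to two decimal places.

Value one period before first payment (t=8): 11900 × [1 − (1+0.0966)^(−18)] / 0.0966 = 11900 × 8.383380 = 99,762.2252
Discount back 8 years: 99,762.2252 × (1+0.0966)^(−8) = 99,762.2252 × 0.478205 = 47,706.7899

C$47,706.79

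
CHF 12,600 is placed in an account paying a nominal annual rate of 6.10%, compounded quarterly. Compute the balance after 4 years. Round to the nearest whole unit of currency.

CHF 16,052

With 4 periods per year: i = 0.01525, n = 16.
FV = PV·(1+i)^n = 12,600 × 1.273996 = 16,052.3461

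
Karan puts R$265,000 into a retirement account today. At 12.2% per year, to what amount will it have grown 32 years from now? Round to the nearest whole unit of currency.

FV = PV·(1+i)^n = 265,000 × 39.789769 = 10,544,288.8722

R$10,544,289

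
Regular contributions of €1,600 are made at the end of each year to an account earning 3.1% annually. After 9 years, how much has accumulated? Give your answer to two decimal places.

FV = PMT · [(1+i)^n − 1] / i = 1600 · 10.200596 = 16,320.9543

€16,320.95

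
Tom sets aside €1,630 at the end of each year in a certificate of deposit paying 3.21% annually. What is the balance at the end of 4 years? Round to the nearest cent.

FV = PMT · [(1+i)^n − 1] / i = 1630 · 4.196755 = 6,840.7102

€6,840.71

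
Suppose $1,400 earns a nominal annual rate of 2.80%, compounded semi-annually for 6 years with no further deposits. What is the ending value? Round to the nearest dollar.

i = 0.028/2 = 0.014 per half-year; n = 6·2 = 12.
FV = 1,400 × (1 + 0.014)^12 = 1,654.1828

$1,654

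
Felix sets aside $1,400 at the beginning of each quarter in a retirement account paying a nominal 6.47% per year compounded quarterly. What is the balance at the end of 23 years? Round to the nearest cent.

$296,952.80

i = 0.0647/4 = 0.016175 per quarter; n = 23·4 = 92.
Accumulation factor s(92|0.016175) × (1+i) = 212.109143; FV = 1400 × 212.109143 = 296,952.7999
Payments are at the start of each period, so multiply by (1+i).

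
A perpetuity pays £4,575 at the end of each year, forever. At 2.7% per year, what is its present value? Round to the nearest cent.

PV = C/r = 4575/0.027 = 169,444.4444

£169,444.44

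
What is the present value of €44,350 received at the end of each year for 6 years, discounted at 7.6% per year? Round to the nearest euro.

PV = PMT · [1 − (1+i)^(−n)] / i = 44350 · 4.679517 = 207,536.5634

€207,537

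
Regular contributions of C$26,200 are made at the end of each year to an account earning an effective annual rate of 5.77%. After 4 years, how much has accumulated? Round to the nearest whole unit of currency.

C$114,224

FV = PMT · [(1+i)^n − 1] / i = 26200 · 4.359709 = 114,224.3826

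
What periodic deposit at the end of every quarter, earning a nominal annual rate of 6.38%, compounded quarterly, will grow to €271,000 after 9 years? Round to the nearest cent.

With 4 periods per year: i = 0.01595, n = 36.
FV-annuity factor = 48.130509; PMT = 271000 / 48.130509 = 5,630.5242

€5,630.52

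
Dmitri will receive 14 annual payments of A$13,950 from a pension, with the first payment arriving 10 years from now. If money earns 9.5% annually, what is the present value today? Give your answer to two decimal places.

Value one period before first payment (t=9): 13950 × [1 − (1+0.095)^(−14)] / 0.095 = 13950 × 7.571852 = 105,627.3302
PV₀ = 105,627.3302 / (1+0.095)^9 = 105,627.3302 / 2.263222 = 46,671.2282

A$46,671.23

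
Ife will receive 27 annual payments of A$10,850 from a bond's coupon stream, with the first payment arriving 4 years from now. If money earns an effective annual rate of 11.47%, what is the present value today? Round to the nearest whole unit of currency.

PV at t=3 (ordinary 27-year annuity): 10850 × a(27|0.1147) = 10850 × 8.253698 = 89,552.6242
PV₀ = 89,552.6242 / (1+0.1147)^3 = 89,552.6242 / 1.385077 = 64,655.3271

A$64,655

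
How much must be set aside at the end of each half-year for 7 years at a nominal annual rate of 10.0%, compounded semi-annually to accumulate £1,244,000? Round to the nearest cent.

£63,473.82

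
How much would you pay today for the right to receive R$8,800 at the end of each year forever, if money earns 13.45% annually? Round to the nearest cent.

PV = PMT / i = 8800 / 0.1345 = 65,427.5093

R$65,427.51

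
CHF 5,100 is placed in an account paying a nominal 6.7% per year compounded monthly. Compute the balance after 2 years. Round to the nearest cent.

CHF 5,829.13

With 12 periods per year: i = 0.00558333, n = 24.
FV = PV·(1+i)^n = 5,100 × 1.142967 = 5,829.1305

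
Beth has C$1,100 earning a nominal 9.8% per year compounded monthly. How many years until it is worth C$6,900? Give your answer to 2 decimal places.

Periodic rate i = 0.098/12 = 0.00816667.
n = ln(6900/1100) / ln(1+0.00816667) = ln(6.27273) / 0.008133 = 225.7591 months
= 225.7591/12 years

18.81 years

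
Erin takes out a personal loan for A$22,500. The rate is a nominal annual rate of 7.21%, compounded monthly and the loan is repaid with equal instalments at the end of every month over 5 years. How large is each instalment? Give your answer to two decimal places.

i = 0.0721/12 = 0.00600833 per month; n = 5·12 = 60.
Annuity-PV factor = 50.250179; PMT = 22500 / 50.250179 = 447.7596

A$447.76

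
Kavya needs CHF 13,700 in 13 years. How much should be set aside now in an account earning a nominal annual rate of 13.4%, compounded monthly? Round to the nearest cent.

CHF 2,423.11

With 12 periods per year: i = 0.0111667, n = 156.
PV = 13,700 / (1 + 0.0111667)^156 = 13,700 / 5.653900 = 2,423.1060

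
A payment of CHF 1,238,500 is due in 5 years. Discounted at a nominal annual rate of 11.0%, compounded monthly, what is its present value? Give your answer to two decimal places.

CHF 716,344.92

i = 0.11/12 = 0.00916667 per month; n = 5·12 = 60.
PV = FV·(1+i)^(−n) = 1,238,500 × 0.578397 = 716,344.9196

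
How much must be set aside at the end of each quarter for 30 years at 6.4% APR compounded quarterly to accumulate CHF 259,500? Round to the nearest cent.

CHF 726.12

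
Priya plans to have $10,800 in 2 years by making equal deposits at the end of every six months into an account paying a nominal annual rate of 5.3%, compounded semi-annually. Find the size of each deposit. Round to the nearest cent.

Periodic rate i = 0.053/2 = 0.0265; n = 2 × 2 = 4 periods.
FV-annuity factor = 4.161828; PMT = 10800 / 4.161828 = 2,595.0138

$2,595.01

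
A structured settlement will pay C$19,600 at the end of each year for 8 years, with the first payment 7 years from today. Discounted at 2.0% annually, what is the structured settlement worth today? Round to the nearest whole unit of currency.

C$127,494

PV at t=6 (ordinary 8-year annuity): 19600 × a(8|0.02) = 19600 × 7.325481 = 143,579.4362
Discount back 6 years: 143,579.4362 × (1+0.02)^(−6) = 143,579.4362 × 0.887971 = 127,494.4304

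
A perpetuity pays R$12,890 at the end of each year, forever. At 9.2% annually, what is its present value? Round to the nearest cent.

R$140,108.70

PV = C/r = 12890/0.092 = 140,108.6957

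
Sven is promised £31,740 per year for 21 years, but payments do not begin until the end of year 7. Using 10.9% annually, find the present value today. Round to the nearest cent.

Value one period before first payment (t=6): 31740 × [1 − (1+0.109)^(−21)] / 0.109 = 31740 × 8.129565 = 258,032.3984
Discount back 6 years: 258,032.3984 × (1+0.109)^(−6) = 258,032.3984 × 0.537540 = 138,702.7150

£138,702.72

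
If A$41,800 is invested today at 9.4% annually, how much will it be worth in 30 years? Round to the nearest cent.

FV = PV·(1+i)^n = 41,800 × 14.808793 = 619,007.5437

A$619,007.54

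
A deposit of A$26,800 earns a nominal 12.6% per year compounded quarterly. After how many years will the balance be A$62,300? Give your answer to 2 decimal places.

6.80 years

Periodic rate i = 0.126/4 = 0.0315.
(1+i)^n = 62300/26800 = 2.32463, so n = ln 2.32463 / ln 1.0315 = 27.1993 quarters
= 27.1993/4 years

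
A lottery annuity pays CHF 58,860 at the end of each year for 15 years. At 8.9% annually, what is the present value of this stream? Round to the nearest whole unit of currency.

CHF 477,266

PV = PMT · [1 − (1+i)^(−n)] / i = 58860 · 8.108495 = 477,266.0049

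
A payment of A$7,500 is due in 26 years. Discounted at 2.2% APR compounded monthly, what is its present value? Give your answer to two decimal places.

A$4,235.18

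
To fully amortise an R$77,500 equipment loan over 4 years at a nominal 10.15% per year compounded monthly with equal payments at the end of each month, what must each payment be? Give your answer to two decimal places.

R$1,971.19

Periodic rate i = 0.1015/12 = 0.00845833; n = 4 × 12 = 48 periods.
Annuity-PV factor = 39.316397; PMT = 77500 / 39.316397 = 1,971.1878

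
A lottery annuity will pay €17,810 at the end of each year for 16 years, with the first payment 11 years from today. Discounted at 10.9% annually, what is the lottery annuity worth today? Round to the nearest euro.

€46,974

PV at t=10 (ordinary 16-year annuity): 17810 × a(16|0.109) = 17810 × 7.421769 = 132,181.6988
PV₀ = 132,181.6988 / (1+0.109)^10 = 132,181.6988 / 2.813944 = 46,973.8187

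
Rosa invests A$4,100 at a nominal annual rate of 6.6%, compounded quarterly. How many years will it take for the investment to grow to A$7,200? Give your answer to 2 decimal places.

8.60 years

Periodic rate i = 0.066/4 = 0.0165.
(1+i)^n = 7200/4100 = 1.75610, so n = ln 1.75610 / ln 1.0165 = 34.4077 quarters
= 34.4077/4 years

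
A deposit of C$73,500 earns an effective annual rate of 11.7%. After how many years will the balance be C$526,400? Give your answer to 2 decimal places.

(1+i)^n = 526400/73500 = 7.16190, so n = ln 7.16190 / ln 1.117 = 17.7934 years

17.79 years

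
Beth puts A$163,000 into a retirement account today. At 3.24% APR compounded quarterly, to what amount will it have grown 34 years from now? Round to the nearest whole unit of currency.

A$488,292

Periodic rate i = 0.0324/4 = 0.0081; n = 34 × 4 = 136 periods.
163,000 × (1+0.0081)^136 = 163,000 × 2.995654 = 488,291.5507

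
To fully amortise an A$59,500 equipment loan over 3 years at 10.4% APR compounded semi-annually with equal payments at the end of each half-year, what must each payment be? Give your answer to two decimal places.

A$11,797.62

i = 0.104/2 = 0.052 per half-year; n = 3·2 = 6.
PMT = 59500 / ( [1 − (1+0.052)^(−6)] / 0.052 ) = 59500 / 5.043389 = 11,797.6233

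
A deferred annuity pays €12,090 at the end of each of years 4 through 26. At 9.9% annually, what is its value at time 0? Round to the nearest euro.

PV at t=3 (ordinary 23-year annuity): 12090 × a(23|0.099) = 12090 × 8.949102 = 108,194.6417
PV₀ = 108,194.6417 / (1+0.099)^3 = 108,194.6417 / 1.327373 = 81,510.3345

€81,510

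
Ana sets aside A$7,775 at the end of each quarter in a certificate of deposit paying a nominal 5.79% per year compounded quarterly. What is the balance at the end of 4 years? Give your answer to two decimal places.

A$138,861.90

Periodic rate i = 0.0579/4 = 0.014475; n = 4 × 4 = 16 periods.
Accumulation factor s(16|0.014475) = 17.860051; FV = 7775 × 17.860051 = 138,861.8977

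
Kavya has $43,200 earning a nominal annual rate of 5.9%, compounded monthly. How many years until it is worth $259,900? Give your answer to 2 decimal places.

Periodic rate i = 0.059/12 = 0.00491667.
n = ln(259900/43200) / ln(1+0.00491667) = ln(6.01620) / 0.004905 = 365.8707 months
= 365.8707/12 years

30.49 years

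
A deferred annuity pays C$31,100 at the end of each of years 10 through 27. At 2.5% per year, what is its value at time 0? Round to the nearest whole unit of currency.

C$357,437

PV at t=9 (ordinary 18-year annuity): 31100 × a(18|0.025) = 31100 × 14.353364 = 446,389.6088
PV₀ = 446,389.6088 / (1+0.025)^9 = 446,389.6088 / 1.248863 = 357,436.8201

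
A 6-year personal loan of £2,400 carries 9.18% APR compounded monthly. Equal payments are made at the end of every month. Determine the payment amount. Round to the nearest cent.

£43.48

Periodic rate i = 0.0918/12 = 0.00765; n = 6 × 12 = 72 periods.
Annuity-PV factor = 55.202863; PMT = 2400 / 55.202863 = 43.4760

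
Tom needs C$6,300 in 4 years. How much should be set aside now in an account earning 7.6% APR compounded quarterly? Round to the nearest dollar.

With 4 periods per year: i = 0.019, n = 16.
PV = FV·(1+i)^(−n) = 6,300 × 0.739968 = 4,661.7997

C$4,662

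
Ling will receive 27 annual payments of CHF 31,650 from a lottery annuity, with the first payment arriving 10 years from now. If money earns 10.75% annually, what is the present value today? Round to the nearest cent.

CHF 109,997.58

Value one period before first payment (t=9): 31650 × [1 − (1+0.1075)^(−27)] / 0.1075 = 31650 × 8.711702 = 275,725.3721
Discount back 9 years: 275,725.3721 × (1+0.1075)^(−9) = 275,725.3721 × 0.398939 = 109,997.5767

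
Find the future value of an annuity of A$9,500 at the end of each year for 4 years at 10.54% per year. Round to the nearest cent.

A$44,441.07

FV = PMT · [(1+i)^n − 1] / i = 9500 · 4.678008 = 44,441.0717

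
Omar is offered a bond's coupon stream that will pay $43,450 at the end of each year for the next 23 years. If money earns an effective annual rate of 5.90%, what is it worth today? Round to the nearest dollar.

Annuity factor a(23|0.059) = 12.414532; PV = 43450 × 12.414532 = 539,411.4359

$539,411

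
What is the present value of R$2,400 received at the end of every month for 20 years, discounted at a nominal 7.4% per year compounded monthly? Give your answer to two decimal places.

i = 0.074/12 = 0.00616667 per month; n = 20·12 = 240.
PV = 2400 × [1 − (1+0.00616667)^(−240)] / 0.00616667 = 2400 × 125.079798 = 300,191.5154

R$300,191.52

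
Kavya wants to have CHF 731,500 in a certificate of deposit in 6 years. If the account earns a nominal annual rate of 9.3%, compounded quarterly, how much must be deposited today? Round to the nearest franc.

Periodic rate i = 0.093/4 = 0.02325; n = 6 × 4 = 24 periods.
Discount factor = (1+0.02325)^(−24) = 0.576020; PV = 731,500 × 0.576020 = 421,358.9769

CHF 421,359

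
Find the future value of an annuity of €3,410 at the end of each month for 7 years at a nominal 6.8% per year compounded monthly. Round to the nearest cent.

With 12 periods per year: i = 0.00566667, n = 84.
FV = PMT · [(1+i)^n − 1] / i = 3410 · 107.199139 = 365,549.0651

€365,549.07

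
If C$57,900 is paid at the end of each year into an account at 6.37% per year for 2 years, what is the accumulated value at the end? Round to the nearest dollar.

FV = PMT · [(1+i)^n − 1] / i = 57900 · 2.063700 = 119,488.2300

C$119,488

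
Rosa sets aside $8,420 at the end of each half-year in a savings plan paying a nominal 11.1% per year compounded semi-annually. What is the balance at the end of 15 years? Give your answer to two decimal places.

Periodic rate i = 0.111/2 = 0.0555; n = 15 × 2 = 30 periods.
FV = 8420 × [(1+0.0555)^30 − 1] / 0.0555 = 8420 × 73.068510 = 615,236.8506

$615,236.85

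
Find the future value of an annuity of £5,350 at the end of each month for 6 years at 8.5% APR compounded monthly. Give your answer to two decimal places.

£500,231.36

i = 0.085/12 = 0.00708333 per month; n = 6·12 = 72.
FV = PMT · [(1+i)^n − 1] / i = 5350 · 93.501188 = 500,231.3555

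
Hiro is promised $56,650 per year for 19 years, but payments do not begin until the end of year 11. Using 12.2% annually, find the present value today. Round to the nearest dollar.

Value one period before first payment (t=10): 56650 × [1 − (1+0.122)^(−19)] / 0.122 = 56650 × 7.276747 = 412,227.6951
Discount back 10 years: 412,227.6951 × (1+0.122)^(−10) = 412,227.6951 × 0.316280 = 130,379.2855

$130,379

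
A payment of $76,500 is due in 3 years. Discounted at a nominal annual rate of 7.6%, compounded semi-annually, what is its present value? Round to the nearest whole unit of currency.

$61,161

i = 0.076/2 = 0.038 per half-year; n = 3·2 = 6.
PV = 76,500 / (1 + 0.038)^6 = 76,500 / 1.250789 = 61,161.3854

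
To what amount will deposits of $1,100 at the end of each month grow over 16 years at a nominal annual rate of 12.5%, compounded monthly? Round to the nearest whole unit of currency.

$666,654

Periodic rate i = 0.125/12 = 0.0104167; n = 16 × 12 = 192 periods.
FV = 1100 × [(1+0.0104167)^192 − 1] / 0.0104167 = 1100 × 606.049070 = 666,653.9773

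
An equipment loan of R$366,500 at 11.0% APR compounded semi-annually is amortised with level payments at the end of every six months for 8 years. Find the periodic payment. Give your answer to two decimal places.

With 2 periods per year: i = 0.055, n = 16.
PMT = 366500 / ( [1 − (1+0.055)^(−16)] / 0.055 ) = 366500 / 10.462162 = 35,031.0002

R$35,031.00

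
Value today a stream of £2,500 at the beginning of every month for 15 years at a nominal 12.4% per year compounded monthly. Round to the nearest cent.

With 12 periods per year: i = 0.0103333, n = 180.
Annuity factor a(180|0.0103333) × (1+i) = 82.407461; PV = 2500 × 82.407461 = 206,018.6513
(annuity-due: payments at period start, so ×(1+i).)

£206,018.65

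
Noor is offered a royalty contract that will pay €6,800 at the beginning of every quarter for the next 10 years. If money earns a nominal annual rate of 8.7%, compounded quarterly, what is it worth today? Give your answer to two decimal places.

€184,358.27

i = 0.087/4 = 0.02175 per quarter; n = 10·4 = 40.
Annuity factor a(40|0.02175) × (1+i) = 27.111510; PV = 6800 × 27.111510 = 184,358.2690
(annuity-due: payments at period start, so ×(1+i).)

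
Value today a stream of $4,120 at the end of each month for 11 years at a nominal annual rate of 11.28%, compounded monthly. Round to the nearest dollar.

Periodic rate i = 0.1128/12 = 0.0094; n = 11 × 12 = 132 periods.
Annuity factor a(132|0.0094) = 75.443251; PV = 4120 × 75.443251 = 310,826.1922

$310,826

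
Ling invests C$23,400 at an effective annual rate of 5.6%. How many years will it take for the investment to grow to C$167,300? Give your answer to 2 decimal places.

36.10 years

(1+i)^n = 167300/23400 = 7.14957, so n = ln 7.14957 / ln 1.056 = 36.1005 years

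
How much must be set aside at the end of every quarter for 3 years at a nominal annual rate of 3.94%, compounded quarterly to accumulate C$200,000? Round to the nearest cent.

C$15,782.92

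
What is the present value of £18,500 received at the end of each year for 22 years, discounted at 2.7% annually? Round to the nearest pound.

£303,893

PV = 18500 × [1 − (1+0.027)^(−22)] / 0.027 = 18500 × 16.426634 = 303,892.7359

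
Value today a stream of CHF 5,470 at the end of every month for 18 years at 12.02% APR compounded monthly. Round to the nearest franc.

i = 0.1202/12 = 0.0100167 per month; n = 18·12 = 216.
Annuity factor a(216|0.0100167) = 88.237507; PV = 5470 × 88.237507 = 482,659.1654

CHF 482,659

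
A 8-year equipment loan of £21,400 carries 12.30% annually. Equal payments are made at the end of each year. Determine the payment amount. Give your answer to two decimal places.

Annuity-PV factor = 4.916000; PMT = 21400 / 4.916000 = 4,353.1325

£4,353.13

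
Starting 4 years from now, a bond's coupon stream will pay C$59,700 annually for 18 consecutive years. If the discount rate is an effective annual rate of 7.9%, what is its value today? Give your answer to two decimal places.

C$448,493.07

Value one period before first payment (t=3): 59700 × [1 − (1+0.079)^(−18)] / 0.079 = 59700 × 9.437256 = 563,404.1941
PV₀ = 563,404.1941 / (1+0.079)^3 = 563,404.1941 / 1.256216 = 448,493.0749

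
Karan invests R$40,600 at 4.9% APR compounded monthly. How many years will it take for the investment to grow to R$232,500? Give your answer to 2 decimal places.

Periodic rate i = 0.049/12 = 0.00408333.
n = ln(232500/40600) / ln(1+0.00408333) = ln(5.72660) / 0.004075 = 428.2488 months
= 428.2488/12 years

35.69 years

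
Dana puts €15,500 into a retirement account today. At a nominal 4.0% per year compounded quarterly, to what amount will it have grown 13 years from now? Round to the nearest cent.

€26,004.18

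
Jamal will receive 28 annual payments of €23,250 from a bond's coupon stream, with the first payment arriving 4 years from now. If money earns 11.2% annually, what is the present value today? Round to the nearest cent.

€143,243.94

PV at t=3 (ordinary 28-year annuity): 23250 × a(28|0.112) = 23250 × 8.471643 = 196,965.7057
Discount back 3 years: 196,965.7057 × (1+0.112)^(−3) = 196,965.7057 × 0.727253 = 143,243.9389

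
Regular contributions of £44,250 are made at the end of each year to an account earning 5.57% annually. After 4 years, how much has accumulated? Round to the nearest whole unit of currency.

£192,345

FV = PMT · [(1+i)^n − 1] / i = 44250 · 4.346783 = 192,345.1375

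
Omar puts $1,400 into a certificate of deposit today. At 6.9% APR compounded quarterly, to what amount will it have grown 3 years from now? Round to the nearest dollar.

$1,719

i = 0.069/4 = 0.01725 per quarter; n = 3·4 = 12.
FV = PV·(1+i)^n = 1,400 × 1.227813 = 1,718.9388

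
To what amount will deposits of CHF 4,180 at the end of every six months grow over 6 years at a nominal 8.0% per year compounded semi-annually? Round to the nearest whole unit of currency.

CHF 62,808

Periodic rate i = 0.08/2 = 0.04; n = 6 × 2 = 12 periods.
Accumulation factor s(12|0.04) = 15.025805; FV = 4180 × 15.025805 = 62,807.8668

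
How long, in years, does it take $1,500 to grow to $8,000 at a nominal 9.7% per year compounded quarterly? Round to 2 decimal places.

Periodic rate i = 0.097/4 = 0.02425.
(1+i)^n = 8000/1500 = 5.33333, so n = ln 5.33333 / ln 1.02425 = 69.8636 quarters
= 69.8636/4 years

17.47 years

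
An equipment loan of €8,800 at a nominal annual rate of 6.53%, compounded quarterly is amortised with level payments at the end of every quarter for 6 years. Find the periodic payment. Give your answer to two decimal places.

i = 0.0653/4 = 0.016325 per quarter; n = 6·4 = 24.
Annuity-PV factor = 19.725526; PMT = 8800 / 19.725526 = 446.1225

€446.12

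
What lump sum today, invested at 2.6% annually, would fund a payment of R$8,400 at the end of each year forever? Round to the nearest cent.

PV = C/r = 8400/0.026 = 323,076.9231

R$323,076.92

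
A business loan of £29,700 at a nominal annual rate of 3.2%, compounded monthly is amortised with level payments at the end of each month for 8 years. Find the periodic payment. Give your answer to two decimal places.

£351.07

With 12 periods per year: i = 0.00266667, n = 96.
PMT = 29700 / ( [1 − (1+0.00266667)^(−96)] / 0.00266667 ) = 29700 / 84.597830 = 351.0728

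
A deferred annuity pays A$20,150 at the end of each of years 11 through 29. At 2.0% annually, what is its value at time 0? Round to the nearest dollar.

A$259,165

PV at t=10 (ordinary 19-year annuity): 20150 × a(19|0.02) = 20150 × 15.678462 = 315,921.0095
PV₀ = 315,921.0095 / (1+0.02)^10 = 315,921.0095 / 1.218994 = 259,165.2631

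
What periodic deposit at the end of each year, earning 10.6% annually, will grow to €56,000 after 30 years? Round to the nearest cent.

PMT = 56000 / ( [(1+0.106)^30 − 1] / 0.106 ) = 56000 / 184.363437 = 303.7479

€303.75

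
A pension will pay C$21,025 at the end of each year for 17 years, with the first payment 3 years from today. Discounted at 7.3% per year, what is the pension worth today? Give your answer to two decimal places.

Value one period before first payment (t=2): 21025 × [1 − (1+0.073)^(−17)] / 0.073 = 21025 × 9.563570 = 201,074.0519
Discount back 2 years: 201,074.0519 × (1+0.073)^(−2) = 201,074.0519 × 0.868561 = 174,645.1726

C$174,645.17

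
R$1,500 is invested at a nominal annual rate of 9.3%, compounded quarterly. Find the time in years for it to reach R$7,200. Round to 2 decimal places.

Periodic rate i = 0.093/4 = 0.02325.
(1+i)^n = 7200/1500 = 4.80000, so n = ln 4.80000 / ln 1.02325 = 68.2487 quarters
= 68.2487/4 years

17.06 years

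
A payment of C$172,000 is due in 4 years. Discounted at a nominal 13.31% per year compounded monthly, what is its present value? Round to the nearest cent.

i = 0.1331/12 = 0.0110917 per month; n = 4·12 = 48.
Discount factor = (1+0.0110917)^(−48) = 0.588918; PV = 172,000 × 0.588918 = 101,293.8223

C$101,293.82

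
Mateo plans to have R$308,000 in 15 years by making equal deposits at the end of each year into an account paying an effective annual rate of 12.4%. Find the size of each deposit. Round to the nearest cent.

PMT = 308000 / ( [(1+0.124)^15 − 1] / 0.124 ) = 308000 / 38.501918 = 7,999.6015

R$7,999.60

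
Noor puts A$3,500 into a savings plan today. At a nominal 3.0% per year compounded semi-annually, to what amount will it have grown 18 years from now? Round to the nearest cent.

A$5,981.99

Periodic rate i = 0.03/2 = 0.015; n = 18 × 2 = 36 periods.
FV = 3,500 × (1 + 0.015)^36 = 5,981.9884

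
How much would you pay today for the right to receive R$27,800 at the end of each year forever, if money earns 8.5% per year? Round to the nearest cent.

R$327,058.82

PV = C/r = 27800/0.085 = 327,058.8235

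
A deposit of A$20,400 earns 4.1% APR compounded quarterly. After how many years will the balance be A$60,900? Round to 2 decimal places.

26.81 years

Periodic rate i = 0.041/4 = 0.01025.
(1+i)^n = 60900/20400 = 2.98529, so n = ln 2.98529 / ln 1.01025 = 107.2482 quarters
= 107.2482/4 years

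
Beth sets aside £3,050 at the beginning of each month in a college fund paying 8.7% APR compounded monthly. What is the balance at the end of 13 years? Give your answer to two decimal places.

£883,978.56

i = 0.087/12 = 0.00725 per month; n = 13·12 = 156.
Accumulation factor s(156|0.00725) × (1+i) = 289.829037; FV = 3050 × 289.829037 = 883,978.5636
(Beginning-of-period payments → annuity-due factor ×(1+i).)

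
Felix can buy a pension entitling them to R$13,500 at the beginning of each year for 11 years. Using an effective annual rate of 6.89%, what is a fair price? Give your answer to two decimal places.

R$108,802.36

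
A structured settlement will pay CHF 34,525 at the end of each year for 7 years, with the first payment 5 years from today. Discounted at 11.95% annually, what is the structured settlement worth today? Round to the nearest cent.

CHF 100,472.83

PV at t=4 (ordinary 7-year annuity): 34525 × a(7|0.1195) = 34525 × 4.571001 = 157,813.8229
PV₀ = 157,813.8229 / (1+0.1195)^4 = 157,813.8229 / 1.570711 = 100,472.8331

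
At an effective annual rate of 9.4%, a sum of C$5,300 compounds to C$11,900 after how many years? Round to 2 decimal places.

n = ln(11900/5300) / ln(1+0.094) = ln(2.24528) / 0.089841 = 9.0030 years

9.00 years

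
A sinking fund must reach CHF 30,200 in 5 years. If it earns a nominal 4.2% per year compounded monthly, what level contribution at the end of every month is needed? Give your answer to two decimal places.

CHF 453.21

Periodic rate i = 0.042/12 = 0.0035; n = 5 × 12 = 60 periods.
FV-annuity factor = 66.635949; PMT = 30200 / 66.635949 = 453.2088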